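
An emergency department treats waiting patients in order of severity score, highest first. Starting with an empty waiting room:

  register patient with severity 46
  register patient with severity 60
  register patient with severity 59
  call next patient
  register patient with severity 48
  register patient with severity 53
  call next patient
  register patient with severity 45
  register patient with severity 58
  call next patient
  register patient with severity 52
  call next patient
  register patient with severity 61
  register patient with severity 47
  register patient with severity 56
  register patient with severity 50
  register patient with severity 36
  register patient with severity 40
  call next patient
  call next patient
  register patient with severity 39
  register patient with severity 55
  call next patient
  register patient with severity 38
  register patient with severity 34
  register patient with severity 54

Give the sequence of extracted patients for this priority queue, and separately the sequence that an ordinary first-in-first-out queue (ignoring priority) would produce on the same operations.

priority queue: 60 → 59 → 58 → 53 → 61 → 56 → 55; FIFO queue: 46 → 60 → 59 → 48 → 53 → 45 → 58

insert 46 → {46}
insert 60 → {60, 46}
insert 59 → {60, 59, 46}
call next patient → 60; now {59, 46}
insert 48 → {59, 48, 46}
insert 53 → {59, 53, 48, 46}
call next patient → 59; now {53, 48, 46}
insert 45 → {53, 48, 46, 45}
insert 58 → {58, 53, 48, 46, 45}
call next patient → 58; now {53, 48, 46, 45}
insert 52 → {53, 52, 48, 46, 45}
call next patient → 53; now {52, 48, 46, 45}
insert 61 → {61, 52, 48, 46, 45}
insert 47 → {61, 52, 48, 47, 46, 45}
insert 56 → {61, 56, 52, 48, 47, 46, 45}
insert 50 → {61, 56, 52, 50, 48, 47, 46, 45}
insert 36 → {61, 56, 52, 50, 48, 47, 46, 45, 36}
insert 40 → {61, 56, 52, 50, 48, 47, 46, 45, 40, 36}
call next patient → 61; now {56, 52, 50, 48, 47, 46, 45, 40, 36}
call next patient → 56; now {52, 50, 48, 47, 46, 45, 40, 36}
insert 39 → {52, 50, 48, 47, 46, 45, 40, 39, 36}
insert 55 → {55, 52, 50, 48, 47, 46, 45, 40, 39, 36}
call next patient → 55; now {52, 50, 48, 47, 46, 45, 40, 39, 36}
insert 38 → {52, 50, 48, 47, 46, 45, 40, 39, 38, 36}
insert 34 → {52, 50, 48, 47, 46, 45, 40, 39, 38, 36, 34}
insert 54 → {54, 52, 50, 48, 47, 46, 45, 40, 39, 38, 36, 34}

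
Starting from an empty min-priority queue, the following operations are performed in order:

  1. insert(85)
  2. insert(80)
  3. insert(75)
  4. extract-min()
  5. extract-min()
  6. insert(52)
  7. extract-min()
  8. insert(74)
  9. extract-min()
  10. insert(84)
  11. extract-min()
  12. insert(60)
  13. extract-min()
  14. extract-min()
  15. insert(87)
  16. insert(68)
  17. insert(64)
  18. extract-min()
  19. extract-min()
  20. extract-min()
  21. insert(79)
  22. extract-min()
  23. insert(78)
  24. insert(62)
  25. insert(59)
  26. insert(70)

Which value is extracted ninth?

68

insert 85 → {85}
insert 80 → {80, 85}
insert 75 → {75, 80, 85}
extract-min → 75; now {80, 85}
extract-min → 80; now {85}
insert 52 → {52, 85}
extract-min → 52; now {85}
insert 74 → {74, 85}
extract-min → 74; now {85}
insert 84 → {84, 85}
extract-min → 84; now {85}
insert 60 → {60, 85}
extract-min → 60; now {85}
extract-min → 85; now {}
insert 87 → {87}
insert 68 → {68, 87}
insert 64 → {64, 68, 87}
extract-min → 64; now {68, 87}
extract-min → 68; now {87}
extract-min → 87; now {}
insert 79 → {79}
extract-min → 79; now {}
insert 78 → {78}
insert 62 → {62, 78}
insert 59 → {59, 62, 78}
insert 70 → {59, 62, 70, 78}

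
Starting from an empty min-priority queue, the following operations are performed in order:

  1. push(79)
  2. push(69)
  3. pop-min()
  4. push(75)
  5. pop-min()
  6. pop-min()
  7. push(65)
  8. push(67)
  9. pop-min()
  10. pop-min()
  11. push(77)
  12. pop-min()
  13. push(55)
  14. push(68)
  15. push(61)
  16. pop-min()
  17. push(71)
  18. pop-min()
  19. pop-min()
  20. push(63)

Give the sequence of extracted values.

insert 79 → {79}
insert 69 → {69, 79}
pop-min → 69; now {79}
insert 75 → {75, 79}
pop-min → 75; now {79}
pop-min → 79; now {}
insert 65 → {65}
insert 67 → {65, 67}
pop-min → 65; now {67}
pop-min → 67; now {}
insert 77 → {77}
pop-min → 77; now {}
insert 55 → {55}
insert 68 → {55, 68}
insert 61 → {55, 61, 68}
pop-min → 55; now {61, 68}
insert 71 → {61, 68, 71}
pop-min → 61; now {68, 71}
pop-min → 68; now {71}
insert 63 → {63, 71}

69 → 75 → 79 → 65 → 67 → 77 → 55 → 61 → 68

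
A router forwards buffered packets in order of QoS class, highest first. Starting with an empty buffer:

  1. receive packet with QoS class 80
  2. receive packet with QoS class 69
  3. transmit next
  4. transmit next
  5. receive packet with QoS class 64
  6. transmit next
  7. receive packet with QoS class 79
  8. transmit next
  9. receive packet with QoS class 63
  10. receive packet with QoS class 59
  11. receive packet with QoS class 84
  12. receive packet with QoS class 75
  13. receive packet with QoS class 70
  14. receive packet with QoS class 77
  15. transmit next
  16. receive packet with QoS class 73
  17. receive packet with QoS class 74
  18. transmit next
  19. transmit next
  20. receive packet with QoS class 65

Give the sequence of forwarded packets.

insert 80 → {80}
insert 69 → {80, 69}
transmit next → 80; now {69}
transmit next → 69; now {}
insert 64 → {64}
transmit next → 64; now {}
insert 79 → {79}
transmit next → 79; now {}
insert 63 → {63}
insert 59 → {63, 59}
insert 84 → {84, 63, 59}
insert 75 → {84, 75, 63, 59}
insert 70 → {84, 75, 70, 63, 59}
insert 77 → {84, 77, 75, 70, 63, 59}
transmit next → 84; now {77, 75, 70, 63, 59}
insert 73 → {77, 75, 73, 70, 63, 59}
insert 74 → {77, 75, 74, 73, 70, 63, 59}
transmit next → 77; now {75, 74, 73, 70, 63, 59}
transmit next → 75; now {74, 73, 70, 63, 59}
insert 65 → {74, 73, 70, 65, 63, 59}

80, 69, 64, 79, 84, 77, 75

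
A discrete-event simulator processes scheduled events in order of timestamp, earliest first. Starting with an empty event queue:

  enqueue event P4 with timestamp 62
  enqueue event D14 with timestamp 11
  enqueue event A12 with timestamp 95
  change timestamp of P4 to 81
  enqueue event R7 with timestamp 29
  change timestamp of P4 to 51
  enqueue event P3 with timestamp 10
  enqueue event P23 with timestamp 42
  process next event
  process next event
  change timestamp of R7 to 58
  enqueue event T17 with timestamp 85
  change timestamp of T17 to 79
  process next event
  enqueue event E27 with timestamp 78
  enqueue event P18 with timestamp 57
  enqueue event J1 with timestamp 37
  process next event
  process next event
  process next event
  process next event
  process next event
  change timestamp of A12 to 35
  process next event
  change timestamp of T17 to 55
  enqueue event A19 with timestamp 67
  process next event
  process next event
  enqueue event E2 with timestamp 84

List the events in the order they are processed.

[P3, D14, P23, J1, P4, P18, R7, E27, A12, T17, A19]

add P4 (timestamp 62) → {P4:62}
add D14 (timestamp 11) → {D14:11, P4:62}
add A12 (timestamp 95) → {D14:11, P4:62, A12:95}
update P4 to timestamp 81 → {D14:11, P4:81, A12:95}
add R7 (timestamp 29) → {D14:11, R7:29, P4:81, A12:95}
update P4 to timestamp 51 → {D14:11, R7:29, P4:51, A12:95}
add P3 (timestamp 10) → {P3:10, D14:11, R7:29, P4:51, A12:95}
add P23 (timestamp 42) → {P3:10, D14:11, R7:29, P23:42, P4:51, A12:95}
process next event → P3; now {D14:11, R7:29, P23:42, P4:51, A12:95}
process next event → D14; now {R7:29, P23:42, P4:51, A12:95}
update R7 to timestamp 58 → {P23:42, P4:51, R7:58, A12:95}
add T17 (timestamp 85) → {P23:42, P4:51, R7:58, T17:85, A12:95}
update T17 to timestamp 79 → {P23:42, P4:51, R7:58, T17:79, A12:95}
process next event → P23; now {P4:51, R7:58, T17:79, A12:95}
add E27 (timestamp 78) → {P4:51, R7:58, E27:78, T17:79, A12:95}
add P18 (timestamp 57) → {P4:51, P18:57, R7:58, E27:78, T17:79, A12:95}
add J1 (timestamp 37) → {J1:37, P4:51, P18:57, R7:58, E27:78, T17:79, A12:95}
process next event → J1; now {P4:51, P18:57, R7:58, E27:78, T17:79, A12:95}
process next event → P4; now {P18:57, R7:58, E27:78, T17:79, A12:95}
process next event → P18; now {R7:58, E27:78, T17:79, A12:95}
process next event → R7; now {E27:78, T17:79, A12:95}
process next event → E27; now {T17:79, A12:95}
update A12 to timestamp 35 → {A12:35, T17:79}
process next event → A12; now {T17:79}
update T17 to timestamp 55 → {T17:55}
add A19 (timestamp 67) → {T17:55, A19:67}
process next event → T17; now {A19:67}
process next event → A19; now {}
add E2 (timestamp 84) → {E2:84}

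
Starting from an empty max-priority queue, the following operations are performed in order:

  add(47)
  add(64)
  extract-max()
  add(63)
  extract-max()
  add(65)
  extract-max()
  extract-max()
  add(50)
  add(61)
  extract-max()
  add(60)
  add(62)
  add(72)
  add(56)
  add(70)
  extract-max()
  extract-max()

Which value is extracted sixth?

insert 47 → {47}
insert 64 → {64, 47}
extract-max → 64; now {47}
insert 63 → {63, 47}
extract-max → 63; now {47}
insert 65 → {65, 47}
extract-max → 65; now {47}
extract-max → 47; now {}
insert 50 → {50}
insert 61 → {61, 50}
extract-max → 61; now {50}
insert 60 → {60, 50}
insert 62 → {62, 60, 50}
insert 72 → {72, 62, 60, 50}
insert 56 → {72, 62, 60, 56, 50}
insert 70 → {72, 70, 62, 60, 56, 50}
extract-max → 72; now {70, 62, 60, 56, 50}
extract-max → 70; now {62, 60, 56, 50}

72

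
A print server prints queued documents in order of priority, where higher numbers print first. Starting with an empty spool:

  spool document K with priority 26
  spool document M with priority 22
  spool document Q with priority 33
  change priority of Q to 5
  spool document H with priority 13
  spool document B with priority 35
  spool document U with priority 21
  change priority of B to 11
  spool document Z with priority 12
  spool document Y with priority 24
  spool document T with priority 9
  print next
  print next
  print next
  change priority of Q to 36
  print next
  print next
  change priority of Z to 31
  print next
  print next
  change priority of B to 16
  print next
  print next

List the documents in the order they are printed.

add K (priority 26) → {K:26}
add M (priority 22) → {K:26, M:22}
add Q (priority 33) → {Q:33, K:26, M:22}
update Q to priority 5 → {K:26, M:22, Q:5}
add H (priority 13) → {K:26, M:22, H:13, Q:5}
add B (priority 35) → {B:35, K:26, M:22, H:13, Q:5}
add U (priority 21) → {B:35, K:26, M:22, U:21, H:13, Q:5}
update B to priority 11 → {K:26, M:22, U:21, H:13, B:11, Q:5}
add Z (priority 12) → {K:26, M:22, U:21, H:13, Z:12, B:11, Q:5}
add Y (priority 24) → {K:26, Y:24, M:22, U:21, H:13, Z:12, B:11, Q:5}
add T (priority 9) → {K:26, Y:24, M:22, U:21, H:13, Z:12, B:11, T:9, Q:5}
print next → K; now {Y:24, M:22, U:21, H:13, Z:12, B:11, T:9, Q:5}
print next → Y; now {M:22, U:21, H:13, Z:12, B:11, T:9, Q:5}
print next → M; now {U:21, H:13, Z:12, B:11, T:9, Q:5}
update Q to priority 36 → {Q:36, U:21, H:13, Z:12, B:11, T:9}
print next → Q; now {U:21, H:13, Z:12, B:11, T:9}
print next → U; now {H:13, Z:12, B:11, T:9}
update Z to priority 31 → {Z:31, H:13, B:11, T:9}
print next → Z; now {H:13, B:11, T:9}
print next → H; now {B:11, T:9}
update B to priority 16 → {B:16, T:9}
print next → B; now {T:9}
print next → T; now {}

K, Y, M, Q, U, Z, H, B, T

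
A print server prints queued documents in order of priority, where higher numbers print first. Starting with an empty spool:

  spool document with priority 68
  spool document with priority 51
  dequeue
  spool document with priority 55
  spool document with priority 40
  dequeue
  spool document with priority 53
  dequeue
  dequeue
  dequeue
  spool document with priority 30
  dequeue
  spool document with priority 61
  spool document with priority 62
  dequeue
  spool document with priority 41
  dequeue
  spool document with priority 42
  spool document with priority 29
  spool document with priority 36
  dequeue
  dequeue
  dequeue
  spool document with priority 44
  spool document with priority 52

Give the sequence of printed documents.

insert 68 → {68}
insert 51 → {68, 51}
dequeue → 68; now {51}
insert 55 → {55, 51}
insert 40 → {55, 51, 40}
dequeue → 55; now {51, 40}
insert 53 → {53, 51, 40}
dequeue → 53; now {51, 40}
dequeue → 51; now {40}
dequeue → 40; now {}
insert 30 → {30}
dequeue → 30; now {}
insert 61 → {61}
insert 62 → {62, 61}
dequeue → 62; now {61}
insert 41 → {61, 41}
dequeue → 61; now {41}
insert 42 → {42, 41}
insert 29 → {42, 41, 29}
insert 36 → {42, 41, 36, 29}
dequeue → 42; now {41, 36, 29}
dequeue → 41; now {36, 29}
dequeue → 36; now {29}
insert 44 → {44, 29}
insert 52 → {52, 44, 29}

68 → 55 → 53 → 51 → 40 → 30 → 62 → 61 → 42 → 41 → 36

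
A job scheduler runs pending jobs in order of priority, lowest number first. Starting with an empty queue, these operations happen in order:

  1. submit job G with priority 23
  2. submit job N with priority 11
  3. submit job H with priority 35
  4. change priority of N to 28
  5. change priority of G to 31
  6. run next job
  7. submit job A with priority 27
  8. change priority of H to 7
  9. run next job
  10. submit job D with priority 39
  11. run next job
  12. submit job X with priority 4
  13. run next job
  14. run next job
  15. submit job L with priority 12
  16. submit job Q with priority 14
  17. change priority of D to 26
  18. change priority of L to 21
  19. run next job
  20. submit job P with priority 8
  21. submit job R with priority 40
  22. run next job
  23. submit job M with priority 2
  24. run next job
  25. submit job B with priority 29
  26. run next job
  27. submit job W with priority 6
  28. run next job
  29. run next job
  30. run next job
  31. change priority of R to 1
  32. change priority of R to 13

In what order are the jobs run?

add G (priority 23) → {G:23}
add N (priority 11) → {N:11, G:23}
add H (priority 35) → {N:11, G:23, H:35}
update N to priority 28 → {G:23, N:28, H:35}
update G to priority 31 → {N:28, G:31, H:35}
run next job → N; now {G:31, H:35}
add A (priority 27) → {A:27, G:31, H:35}
update H to priority 7 → {H:7, A:27, G:31}
run next job → H; now {A:27, G:31}
add D (priority 39) → {A:27, G:31, D:39}
run next job → A; now {G:31, D:39}
add X (priority 4) → {X:4, G:31, D:39}
run next job → X; now {G:31, D:39}
run next job → G; now {D:39}
add L (priority 12) → {L:12, D:39}
add Q (priority 14) → {L:12, Q:14, D:39}
update D to priority 26 → {L:12, Q:14, D:26}
update L to priority 21 → {Q:14, L:21, D:26}
run next job → Q; now {L:21, D:26}
add P (priority 8) → {P:8, L:21, D:26}
add R (priority 40) → {P:8, L:21, D:26, R:40}
run next job → P; now {L:21, D:26, R:40}
add M (priority 2) → {M:2, L:21, D:26, R:40}
run next job → M; now {L:21, D:26, R:40}
add B (priority 29) → {L:21, D:26, B:29, R:40}
run next job → L; now {D:26, B:29, R:40}
add W (priority 6) → {W:6, D:26, B:29, R:40}
run next job → W; now {D:26, B:29, R:40}
run next job → D; now {B:29, R:40}
run next job → B; now {R:40}
update R to priority 1 → {R:1}
update R to priority 13 → {R:13}

N, H, A, X, G, Q, P, M, L, W, D, B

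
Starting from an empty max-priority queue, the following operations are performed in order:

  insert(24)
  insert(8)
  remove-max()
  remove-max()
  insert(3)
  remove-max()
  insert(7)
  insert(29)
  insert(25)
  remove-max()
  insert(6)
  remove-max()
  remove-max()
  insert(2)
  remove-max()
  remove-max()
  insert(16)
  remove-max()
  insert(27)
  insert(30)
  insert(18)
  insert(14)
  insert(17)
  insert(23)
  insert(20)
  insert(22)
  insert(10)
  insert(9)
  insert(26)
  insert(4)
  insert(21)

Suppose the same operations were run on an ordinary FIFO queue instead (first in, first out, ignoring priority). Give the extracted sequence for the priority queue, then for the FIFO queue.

insert 24 → {24}
insert 8 → {24, 8}
remove-max → 24; now {8}
remove-max → 8; now {}
insert 3 → {3}
remove-max → 3; now {}
insert 7 → {7}
insert 29 → {29, 7}
insert 25 → {29, 25, 7}
remove-max → 29; now {25, 7}
insert 6 → {25, 7, 6}
remove-max → 25; now {7, 6}
remove-max → 7; now {6}
insert 2 → {6, 2}
remove-max → 6; now {2}
remove-max → 2; now {}
insert 16 → {16}
remove-max → 16; now {}
insert 27 → {27}
insert 30 → {30, 27}
insert 18 → {30, 27, 18}
insert 14 → {30, 27, 18, 14}
insert 17 → {30, 27, 18, 17, 14}
insert 23 → {30, 27, 23, 18, 17, 14}
insert 20 → {30, 27, 23, 20, 18, 17, 14}
insert 22 → {30, 27, 23, 22, 20, 18, 17, 14}
insert 10 → {30, 27, 23, 22, 20, 18, 17, 14, 10}
insert 9 → {30, 27, 23, 22, 20, 18, 17, 14, 10, 9}
insert 26 → {30, 27, 26, 23, 22, 20, 18, 17, 14, 10, 9}
insert 4 → {30, 27, 26, 23, 22, 20, 18, 17, 14, 10, 9, 4}
insert 21 → {30, 27, 26, 23, 22, 21, 20, 18, 17, 14, 10, 9, 4}

priority queue: 24, 8, 3, 29, 25, 7, 6, 2, 16; FIFO queue: 24 → 8 → 3 → 7 → 29 → 25 → 6 → 2 → 16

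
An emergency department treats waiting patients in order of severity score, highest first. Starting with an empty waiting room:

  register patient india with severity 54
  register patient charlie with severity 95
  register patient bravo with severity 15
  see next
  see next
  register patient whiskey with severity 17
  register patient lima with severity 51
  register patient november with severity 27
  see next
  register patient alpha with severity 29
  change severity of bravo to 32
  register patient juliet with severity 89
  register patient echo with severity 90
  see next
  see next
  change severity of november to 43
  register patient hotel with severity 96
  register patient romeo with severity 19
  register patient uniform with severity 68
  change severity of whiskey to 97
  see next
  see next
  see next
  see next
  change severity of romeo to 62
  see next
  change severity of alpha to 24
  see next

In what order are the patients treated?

charlie, india, lima, echo, juliet, whiskey, hotel, uniform, november, romeo, bravo

add india (severity 54) → {india:54}
add charlie (severity 95) → {charlie:95, india:54}
add bravo (severity 15) → {charlie:95, india:54, bravo:15}
see next → charlie; now {india:54, bravo:15}
see next → india; now {bravo:15}
add whiskey (severity 17) → {whiskey:17, bravo:15}
add lima (severity 51) → {lima:51, whiskey:17, bravo:15}
add november (severity 27) → {lima:51, november:27, whiskey:17, bravo:15}
see next → lima; now {november:27, whiskey:17, bravo:15}
add alpha (severity 29) → {alpha:29, november:27, whiskey:17, bravo:15}
update bravo to severity 32 → {bravo:32, alpha:29, november:27, whiskey:17}
add juliet (severity 89) → {juliet:89, bravo:32, alpha:29, november:27, whiskey:17}
add echo (severity 90) → {echo:90, juliet:89, bravo:32, alpha:29, november:27, whiskey:17}
see next → echo; now {juliet:89, bravo:32, alpha:29, november:27, whiskey:17}
see next → juliet; now {bravo:32, alpha:29, november:27, whiskey:17}
update november to severity 43 → {november:43, bravo:32, alpha:29, whiskey:17}
add hotel (severity 96) → {hotel:96, november:43, bravo:32, alpha:29, whiskey:17}
add romeo (severity 19) → {hotel:96, november:43, bravo:32, alpha:29, romeo:19, whiskey:17}
add uniform (severity 68) → {hotel:96, uniform:68, november:43, bravo:32, alpha:29, romeo:19, whiskey:17}
update whiskey to severity 97 → {whiskey:97, hotel:96, uniform:68, november:43, bravo:32, alpha:29, romeo:19}
see next → whiskey; now {hotel:96, uniform:68, november:43, bravo:32, alpha:29, romeo:19}
see next → hotel; now {uniform:68, november:43, bravo:32, alpha:29, romeo:19}
see next → uniform; now {november:43, bravo:32, alpha:29, romeo:19}
see next → november; now {bravo:32, alpha:29, romeo:19}
update romeo to severity 62 → {romeo:62, bravo:32, alpha:29}
see next → romeo; now {bravo:32, alpha:29}
update alpha to severity 24 → {bravo:32, alpha:24}
see next → bravo; now {alpha:24}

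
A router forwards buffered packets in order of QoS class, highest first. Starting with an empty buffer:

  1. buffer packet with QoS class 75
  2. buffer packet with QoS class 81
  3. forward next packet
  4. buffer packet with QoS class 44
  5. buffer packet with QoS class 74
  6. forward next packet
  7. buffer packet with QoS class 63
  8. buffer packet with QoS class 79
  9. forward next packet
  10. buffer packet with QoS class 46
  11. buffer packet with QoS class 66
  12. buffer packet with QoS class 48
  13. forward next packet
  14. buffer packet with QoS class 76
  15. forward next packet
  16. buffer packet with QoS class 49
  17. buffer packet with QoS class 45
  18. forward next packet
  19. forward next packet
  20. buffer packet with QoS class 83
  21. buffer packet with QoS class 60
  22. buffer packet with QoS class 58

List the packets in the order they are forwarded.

insert 75 → {75}
insert 81 → {81, 75}
forward next packet → 81; now {75}
insert 44 → {75, 44}
insert 74 → {75, 74, 44}
forward next packet → 75; now {74, 44}
insert 63 → {74, 63, 44}
insert 79 → {79, 74, 63, 44}
forward next packet → 79; now {74, 63, 44}
insert 46 → {74, 63, 46, 44}
insert 66 → {74, 66, 63, 46, 44}
insert 48 → {74, 66, 63, 48, 46, 44}
forward next packet → 74; now {66, 63, 48, 46, 44}
insert 76 → {76, 66, 63, 48, 46, 44}
forward next packet → 76; now {66, 63, 48, 46, 44}
insert 49 → {66, 63, 49, 48, 46, 44}
insert 45 → {66, 63, 49, 48, 46, 45, 44}
forward next packet → 66; now {63, 49, 48, 46, 45, 44}
forward next packet → 63; now {49, 48, 46, 45, 44}
insert 83 → {83, 49, 48, 46, 45, 44}
insert 60 → {83, 60, 49, 48, 46, 45, 44}
insert 58 → {83, 60, 58, 49, 48, 46, 45, 44}

81 → 75 → 79 → 74 → 76 → 66 → 63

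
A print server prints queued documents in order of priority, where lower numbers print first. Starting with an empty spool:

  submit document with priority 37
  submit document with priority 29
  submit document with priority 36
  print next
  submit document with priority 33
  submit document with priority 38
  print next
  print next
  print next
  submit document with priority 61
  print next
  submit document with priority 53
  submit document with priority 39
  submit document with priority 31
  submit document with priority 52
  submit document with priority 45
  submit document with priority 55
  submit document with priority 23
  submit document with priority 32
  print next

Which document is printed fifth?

insert 37 → {37}
insert 29 → {29, 37}
insert 36 → {29, 36, 37}
print next → 29; now {36, 37}
insert 33 → {33, 36, 37}
insert 38 → {33, 36, 37, 38}
print next → 33; now {36, 37, 38}
print next → 36; now {37, 38}
print next → 37; now {38}
insert 61 → {38, 61}
print next → 38; now {61}
insert 53 → {53, 61}
insert 39 → {39, 53, 61}
insert 31 → {31, 39, 53, 61}
insert 52 → {31, 39, 52, 53, 61}
insert 45 → {31, 39, 45, 52, 53, 61}
insert 55 → {31, 39, 45, 52, 53, 55, 61}
insert 23 → {23, 31, 39, 45, 52, 53, 55, 61}
insert 32 → {23, 31, 32, 39, 45, 52, 53, 55, 61}
print next → 23; now {31, 32, 39, 45, 52, 53, 55, 61}

38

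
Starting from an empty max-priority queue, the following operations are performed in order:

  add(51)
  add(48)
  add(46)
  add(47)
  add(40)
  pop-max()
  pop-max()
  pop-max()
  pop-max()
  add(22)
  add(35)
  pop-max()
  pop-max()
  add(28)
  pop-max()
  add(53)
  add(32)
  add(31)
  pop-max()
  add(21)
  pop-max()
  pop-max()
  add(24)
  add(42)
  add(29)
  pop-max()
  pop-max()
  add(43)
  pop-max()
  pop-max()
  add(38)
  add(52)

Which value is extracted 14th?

24

insert 51 → {51}
insert 48 → {51, 48}
insert 46 → {51, 48, 46}
insert 47 → {51, 48, 47, 46}
insert 40 → {51, 48, 47, 46, 40}
pop-max → 51; now {48, 47, 46, 40}
pop-max → 48; now {47, 46, 40}
pop-max → 47; now {46, 40}
pop-max → 46; now {40}
insert 22 → {40, 22}
insert 35 → {40, 35, 22}
pop-max → 40; now {35, 22}
pop-max → 35; now {22}
insert 28 → {28, 22}
pop-max → 28; now {22}
insert 53 → {53, 22}
insert 32 → {53, 32, 22}
insert 31 → {53, 32, 31, 22}
pop-max → 53; now {32, 31, 22}
insert 21 → {32, 31, 22, 21}
pop-max → 32; now {31, 22, 21}
pop-max → 31; now {22, 21}
insert 24 → {24, 22, 21}
insert 42 → {42, 24, 22, 21}
insert 29 → {42, 29, 24, 22, 21}
pop-max → 42; now {29, 24, 22, 21}
pop-max → 29; now {24, 22, 21}
insert 43 → {43, 24, 22, 21}
pop-max → 43; now {24, 22, 21}
pop-max → 24; now {22, 21}
insert 38 → {38, 22, 21}
insert 52 → {52, 38, 22, 21}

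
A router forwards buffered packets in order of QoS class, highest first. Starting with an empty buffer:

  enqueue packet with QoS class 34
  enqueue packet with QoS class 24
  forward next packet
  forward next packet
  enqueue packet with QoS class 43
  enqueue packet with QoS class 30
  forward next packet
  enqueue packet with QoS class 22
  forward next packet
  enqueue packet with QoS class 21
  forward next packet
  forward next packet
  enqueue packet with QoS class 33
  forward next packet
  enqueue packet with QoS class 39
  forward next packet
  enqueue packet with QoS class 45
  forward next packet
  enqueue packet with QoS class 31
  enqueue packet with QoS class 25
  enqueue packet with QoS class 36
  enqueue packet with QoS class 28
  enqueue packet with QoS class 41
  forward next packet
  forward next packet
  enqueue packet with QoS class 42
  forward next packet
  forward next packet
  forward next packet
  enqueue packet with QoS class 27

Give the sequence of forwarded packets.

[34, 24, 43, 30, 22, 21, 33, 39, 45, 41, 36, 42, 31, 28]

insert 34 → {34}
insert 24 → {34, 24}
forward next packet → 34; now {24}
forward next packet → 24; now {}
insert 43 → {43}
insert 30 → {43, 30}
forward next packet → 43; now {30}
insert 22 → {30, 22}
forward next packet → 30; now {22}
insert 21 → {22, 21}
forward next packet → 22; now {21}
forward next packet → 21; now {}
insert 33 → {33}
forward next packet → 33; now {}
insert 39 → {39}
forward next packet → 39; now {}
insert 45 → {45}
forward next packet → 45; now {}
insert 31 → {31}
insert 25 → {31, 25}
insert 36 → {36, 31, 25}
insert 28 → {36, 31, 28, 25}
insert 41 → {41, 36, 31, 28, 25}
forward next packet → 41; now {36, 31, 28, 25}
forward next packet → 36; now {31, 28, 25}
insert 42 → {42, 31, 28, 25}
forward next packet → 42; now {31, 28, 25}
forward next packet → 31; now {28, 25}
forward next packet → 28; now {25}
insert 27 → {27, 25}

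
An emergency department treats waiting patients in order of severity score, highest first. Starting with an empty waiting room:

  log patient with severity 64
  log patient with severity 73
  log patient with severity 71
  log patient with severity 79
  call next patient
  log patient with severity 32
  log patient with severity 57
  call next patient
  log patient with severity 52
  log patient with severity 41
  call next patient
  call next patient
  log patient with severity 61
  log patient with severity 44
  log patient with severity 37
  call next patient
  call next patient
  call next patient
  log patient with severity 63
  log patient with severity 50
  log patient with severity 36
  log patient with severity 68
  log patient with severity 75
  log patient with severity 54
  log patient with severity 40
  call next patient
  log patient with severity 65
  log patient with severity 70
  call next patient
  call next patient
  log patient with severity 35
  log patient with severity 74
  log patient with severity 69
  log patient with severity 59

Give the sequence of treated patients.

79 → 73 → 71 → 64 → 61 → 57 → 52 → 75 → 70 → 68

insert 64 → {64}
insert 73 → {73, 64}
insert 71 → {73, 71, 64}
insert 79 → {79, 73, 71, 64}
call next patient → 79; now {73, 71, 64}
insert 32 → {73, 71, 64, 32}
insert 57 → {73, 71, 64, 57, 32}
call next patient → 73; now {71, 64, 57, 32}
insert 52 → {71, 64, 57, 52, 32}
insert 41 → {71, 64, 57, 52, 41, 32}
call next patient → 71; now {64, 57, 52, 41, 32}
call next patient → 64; now {57, 52, 41, 32}
insert 61 → {61, 57, 52, 41, 32}
insert 44 → {61, 57, 52, 44, 41, 32}
insert 37 → {61, 57, 52, 44, 41, 37, 32}
call next patient → 61; now {57, 52, 44, 41, 37, 32}
call next patient → 57; now {52, 44, 41, 37, 32}
call next patient → 52; now {44, 41, 37, 32}
insert 63 → {63, 44, 41, 37, 32}
insert 50 → {63, 50, 44, 41, 37, 32}
insert 36 → {63, 50, 44, 41, 37, 36, 32}
insert 68 → {68, 63, 50, 44, 41, 37, 36, 32}
insert 75 → {75, 68, 63, 50, 44, 41, 37, 36, 32}
insert 54 → {75, 68, 63, 54, 50, 44, 41, 37, 36, 32}
insert 40 → {75, 68, 63, 54, 50, 44, 41, 40, 37, 36, 32}
call next patient → 75; now {68, 63, 54, 50, 44, 41, 40, 37, 36, 32}
insert 65 → {68, 65, 63, 54, 50, 44, 41, 40, 37, 36, 32}
insert 70 → {70, 68, 65, 63, 54, 50, 44, 41, 40, 37, 36, 32}
call next patient → 70; now {68, 65, 63, 54, 50, 44, 41, 40, 37, 36, 32}
call next patient → 68; now {65, 63, 54, 50, 44, 41, 40, 37, 36, 32}
insert 35 → {65, 63, 54, 50, 44, 41, 40, 37, 36, 35, 32}
insert 74 → {74, 65, 63, 54, 50, 44, 41, 40, 37, 36, 35, 32}
insert 69 → {74, 69, 65, 63, 54, 50, 44, 41, 40, 37, 36, 35, 32}
insert 59 → {74, 69, 65, 63, 59, 54, 50, 44, 41, 40, 37, 36, 35, 32}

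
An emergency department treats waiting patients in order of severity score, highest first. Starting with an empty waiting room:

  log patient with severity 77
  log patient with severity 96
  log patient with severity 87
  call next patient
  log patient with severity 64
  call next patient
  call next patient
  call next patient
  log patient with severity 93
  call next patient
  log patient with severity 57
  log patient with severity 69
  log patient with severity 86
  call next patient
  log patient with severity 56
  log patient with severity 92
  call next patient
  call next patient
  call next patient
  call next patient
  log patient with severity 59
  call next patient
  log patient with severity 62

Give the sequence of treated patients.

[96, 87, 77, 64, 93, 86, 92, 69, 57, 56, 59]

insert 77 → {77}
insert 96 → {96, 77}
insert 87 → {96, 87, 77}
call next patient → 96; now {87, 77}
insert 64 → {87, 77, 64}
call next patient → 87; now {77, 64}
call next patient → 77; now {64}
call next patient → 64; now {}
insert 93 → {93}
call next patient → 93; now {}
insert 57 → {57}
insert 69 → {69, 57}
insert 86 → {86, 69, 57}
call next patient → 86; now {69, 57}
insert 56 → {69, 57, 56}
insert 92 → {92, 69, 57, 56}
call next patient → 92; now {69, 57, 56}
call next patient → 69; now {57, 56}
call next patient → 57; now {56}
call next patient → 56; now {}
insert 59 → {59}
call next patient → 59; now {}
insert 62 → {62}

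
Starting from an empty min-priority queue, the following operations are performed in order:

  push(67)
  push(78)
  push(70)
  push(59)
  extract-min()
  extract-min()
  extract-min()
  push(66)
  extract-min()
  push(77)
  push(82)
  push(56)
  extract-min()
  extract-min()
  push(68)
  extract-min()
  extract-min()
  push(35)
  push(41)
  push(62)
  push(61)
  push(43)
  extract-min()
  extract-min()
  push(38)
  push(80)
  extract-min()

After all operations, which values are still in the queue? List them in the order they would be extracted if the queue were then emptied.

43 → 61 → 62 → 80 → 82

insert 67 → {67}
insert 78 → {67, 78}
insert 70 → {67, 70, 78}
insert 59 → {59, 67, 70, 78}
extract-min → 59; now {67, 70, 78}
extract-min → 67; now {70, 78}
extract-min → 70; now {78}
insert 66 → {66, 78}
extract-min → 66; now {78}
insert 77 → {77, 78}
insert 82 → {77, 78, 82}
insert 56 → {56, 77, 78, 82}
extract-min → 56; now {77, 78, 82}
extract-min → 77; now {78, 82}
insert 68 → {68, 78, 82}
extract-min → 68; now {78, 82}
extract-min → 78; now {82}
insert 35 → {35, 82}
insert 41 → {35, 41, 82}
insert 62 → {35, 41, 62, 82}
insert 61 → {35, 41, 61, 62, 82}
insert 43 → {35, 41, 43, 61, 62, 82}
extract-min → 35; now {41, 43, 61, 62, 82}
extract-min → 41; now {43, 61, 62, 82}
insert 38 → {38, 43, 61, 62, 82}
insert 80 → {38, 43, 61, 62, 80, 82}
extract-min → 38; now {43, 61, 62, 80, 82}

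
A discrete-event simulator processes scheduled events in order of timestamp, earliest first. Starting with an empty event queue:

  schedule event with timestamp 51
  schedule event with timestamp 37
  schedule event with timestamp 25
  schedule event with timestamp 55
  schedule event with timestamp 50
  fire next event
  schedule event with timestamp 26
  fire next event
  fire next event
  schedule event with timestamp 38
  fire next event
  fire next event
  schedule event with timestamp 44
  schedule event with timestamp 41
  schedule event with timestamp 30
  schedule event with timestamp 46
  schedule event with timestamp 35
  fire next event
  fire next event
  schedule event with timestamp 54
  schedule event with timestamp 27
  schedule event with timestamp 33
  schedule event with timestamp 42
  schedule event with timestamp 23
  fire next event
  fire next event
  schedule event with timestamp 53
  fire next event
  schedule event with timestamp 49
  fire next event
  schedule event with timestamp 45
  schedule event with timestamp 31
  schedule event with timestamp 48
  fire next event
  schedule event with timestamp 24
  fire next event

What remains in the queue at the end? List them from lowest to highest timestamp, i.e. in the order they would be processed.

insert 51 → {51}
insert 37 → {37, 51}
insert 25 → {25, 37, 51}
insert 55 → {25, 37, 51, 55}
insert 50 → {25, 37, 50, 51, 55}
fire next event → 25; now {37, 50, 51, 55}
insert 26 → {26, 37, 50, 51, 55}
fire next event → 26; now {37, 50, 51, 55}
fire next event → 37; now {50, 51, 55}
insert 38 → {38, 50, 51, 55}
fire next event → 38; now {50, 51, 55}
fire next event → 50; now {51, 55}
insert 44 → {44, 51, 55}
insert 41 → {41, 44, 51, 55}
insert 30 → {30, 41, 44, 51, 55}
insert 46 → {30, 41, 44, 46, 51, 55}
insert 35 → {30, 35, 41, 44, 46, 51, 55}
fire next event → 30; now {35, 41, 44, 46, 51, 55}
fire next event → 35; now {41, 44, 46, 51, 55}
insert 54 → {41, 44, 46, 51, 54, 55}
insert 27 → {27, 41, 44, 46, 51, 54, 55}
insert 33 → {27, 33, 41, 44, 46, 51, 54, 55}
insert 42 → {27, 33, 41, 42, 44, 46, 51, 54, 55}
insert 23 → {23, 27, 33, 41, 42, 44, 46, 51, 54, 55}
fire next event → 23; now {27, 33, 41, 42, 44, 46, 51, 54, 55}
fire next event → 27; now {33, 41, 42, 44, 46, 51, 54, 55}
insert 53 → {33, 41, 42, 44, 46, 51, 53, 54, 55}
fire next event → 33; now {41, 42, 44, 46, 51, 53, 54, 55}
insert 49 → {41, 42, 44, 46, 49, 51, 53, 54, 55}
fire next event → 41; now {42, 44, 46, 49, 51, 53, 54, 55}
insert 45 → {42, 44, 45, 46, 49, 51, 53, 54, 55}
insert 31 → {31, 42, 44, 45, 46, 49, 51, 53, 54, 55}
insert 48 → {31, 42, 44, 45, 46, 48, 49, 51, 53, 54, 55}
fire next event → 31; now {42, 44, 45, 46, 48, 49, 51, 53, 54, 55}
insert 24 → {24, 42, 44, 45, 46, 48, 49, 51, 53, 54, 55}
fire next event → 24; now {42, 44, 45, 46, 48, 49, 51, 53, 54, 55}

42 → 44 → 45 → 46 → 48 → 49 → 51 → 53 → 54 → 55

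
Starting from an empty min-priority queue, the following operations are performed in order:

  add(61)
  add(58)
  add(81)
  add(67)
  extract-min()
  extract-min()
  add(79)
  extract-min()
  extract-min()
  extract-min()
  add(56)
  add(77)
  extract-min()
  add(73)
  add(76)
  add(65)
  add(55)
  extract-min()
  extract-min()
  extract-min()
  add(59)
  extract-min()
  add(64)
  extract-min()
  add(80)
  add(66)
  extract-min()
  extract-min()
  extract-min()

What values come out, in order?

insert 61 → {61}
insert 58 → {58, 61}
insert 81 → {58, 61, 81}
insert 67 → {58, 61, 67, 81}
extract-min → 58; now {61, 67, 81}
extract-min → 61; now {67, 81}
insert 79 → {67, 79, 81}
extract-min → 67; now {79, 81}
extract-min → 79; now {81}
extract-min → 81; now {}
insert 56 → {56}
insert 77 → {56, 77}
extract-min → 56; now {77}
insert 73 → {73, 77}
insert 76 → {73, 76, 77}
insert 65 → {65, 73, 76, 77}
insert 55 → {55, 65, 73, 76, 77}
extract-min → 55; now {65, 73, 76, 77}
extract-min → 65; now {73, 76, 77}
extract-min → 73; now {76, 77}
insert 59 → {59, 76, 77}
extract-min → 59; now {76, 77}
insert 64 → {64, 76, 77}
extract-min → 64; now {76, 77}
insert 80 → {76, 77, 80}
insert 66 → {66, 76, 77, 80}
extract-min → 66; now {76, 77, 80}
extract-min → 76; now {77, 80}
extract-min → 77; now {80}

58 → 61 → 67 → 79 → 81 → 56 → 55 → 65 → 73 → 59 → 64 → 66 → 76 → 77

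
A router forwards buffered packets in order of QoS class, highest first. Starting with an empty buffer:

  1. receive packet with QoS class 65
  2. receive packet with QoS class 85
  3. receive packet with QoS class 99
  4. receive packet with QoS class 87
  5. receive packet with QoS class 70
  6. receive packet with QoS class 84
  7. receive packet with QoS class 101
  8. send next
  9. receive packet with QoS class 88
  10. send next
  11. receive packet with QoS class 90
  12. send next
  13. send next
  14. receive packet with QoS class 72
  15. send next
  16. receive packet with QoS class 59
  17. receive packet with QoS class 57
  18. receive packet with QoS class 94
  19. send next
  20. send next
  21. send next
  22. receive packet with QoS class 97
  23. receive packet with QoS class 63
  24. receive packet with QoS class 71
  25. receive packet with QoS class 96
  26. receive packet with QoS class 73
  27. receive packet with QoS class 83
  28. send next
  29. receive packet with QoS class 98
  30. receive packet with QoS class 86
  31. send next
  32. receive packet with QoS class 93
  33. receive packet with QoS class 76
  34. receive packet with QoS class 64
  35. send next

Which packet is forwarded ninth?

insert 65 → {65}
insert 85 → {85, 65}
insert 99 → {99, 85, 65}
insert 87 → {99, 87, 85, 65}
insert 70 → {99, 87, 85, 70, 65}
insert 84 → {99, 87, 85, 84, 70, 65}
insert 101 → {101, 99, 87, 85, 84, 70, 65}
send next → 101; now {99, 87, 85, 84, 70, 65}
insert 88 → {99, 88, 87, 85, 84, 70, 65}
send next → 99; now {88, 87, 85, 84, 70, 65}
insert 90 → {90, 88, 87, 85, 84, 70, 65}
send next → 90; now {88, 87, 85, 84, 70, 65}
send next → 88; now {87, 85, 84, 70, 65}
insert 72 → {87, 85, 84, 72, 70, 65}
send next → 87; now {85, 84, 72, 70, 65}
insert 59 → {85, 84, 72, 70, 65, 59}
insert 57 → {85, 84, 72, 70, 65, 59, 57}
insert 94 → {94, 85, 84, 72, 70, 65, 59, 57}
send next → 94; now {85, 84, 72, 70, 65, 59, 57}
send next → 85; now {84, 72, 70, 65, 59, 57}
send next → 84; now {72, 70, 65, 59, 57}
insert 97 → {97, 72, 70, 65, 59, 57}
insert 63 → {97, 72, 70, 65, 63, 59, 57}
insert 71 → {97, 72, 71, 70, 65, 63, 59, 57}
insert 96 → {97, 96, 72, 71, 70, 65, 63, 59, 57}
insert 73 → {97, 96, 73, 72, 71, 70, 65, 63, 59, 57}
insert 83 → {97, 96, 83, 73, 72, 71, 70, 65, 63, 59, 57}
send next → 97; now {96, 83, 73, 72, 71, 70, 65, 63, 59, 57}
insert 98 → {98, 96, 83, 73, 72, 71, 70, 65, 63, 59, 57}
insert 86 → {98, 96, 86, 83, 73, 72, 71, 70, 65, 63, 59, 57}
send next → 98; now {96, 86, 83, 73, 72, 71, 70, 65, 63, 59, 57}
insert 93 → {96, 93, 86, 83, 73, 72, 71, 70, 65, 63, 59, 57}
insert 76 → {96, 93, 86, 83, 76, 73, 72, 71, 70, 65, 63, 59, 57}
insert 64 → {96, 93, 86, 83, 76, 73, 72, 71, 70, 65, 64, 63, 59, 57}
send next → 96; now {93, 86, 83, 76, 73, 72, 71, 70, 65, 64, 63, 59, 57}

97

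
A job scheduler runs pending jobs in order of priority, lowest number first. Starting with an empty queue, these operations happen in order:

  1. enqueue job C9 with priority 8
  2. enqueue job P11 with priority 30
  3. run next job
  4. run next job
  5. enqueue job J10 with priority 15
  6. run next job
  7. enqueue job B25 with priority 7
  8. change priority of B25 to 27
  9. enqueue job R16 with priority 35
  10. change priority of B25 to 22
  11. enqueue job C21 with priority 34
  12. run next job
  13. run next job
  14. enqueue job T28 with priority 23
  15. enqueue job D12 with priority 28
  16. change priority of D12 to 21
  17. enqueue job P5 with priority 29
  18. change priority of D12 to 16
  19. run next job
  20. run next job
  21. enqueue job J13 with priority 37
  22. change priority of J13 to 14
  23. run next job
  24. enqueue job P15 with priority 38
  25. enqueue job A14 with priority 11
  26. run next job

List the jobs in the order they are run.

C9 → P11 → J10 → B25 → C21 → D12 → T28 → J13 → A14

add C9 (priority 8) → {C9:8}
add P11 (priority 30) → {C9:8, P11:30}
run next job → C9; now {P11:30}
run next job → P11; now {}
add J10 (priority 15) → {J10:15}
run next job → J10; now {}
add B25 (priority 7) → {B25:7}
update B25 to priority 27 → {B25:27}
add R16 (priority 35) → {B25:27, R16:35}
update B25 to priority 22 → {B25:22, R16:35}
add C21 (priority 34) → {B25:22, C21:34, R16:35}
run next job → B25; now {C21:34, R16:35}
run next job → C21; now {R16:35}
add T28 (priority 23) → {T28:23, R16:35}
add D12 (priority 28) → {T28:23, D12:28, R16:35}
update D12 to priority 21 → {D12:21, T28:23, R16:35}
add P5 (priority 29) → {D12:21, T28:23, P5:29, R16:35}
update D12 to priority 16 → {D12:16, T28:23, P5:29, R16:35}
run next job → D12; now {T28:23, P5:29, R16:35}
run next job → T28; now {P5:29, R16:35}
add J13 (priority 37) → {P5:29, R16:35, J13:37}
update J13 to priority 14 → {J13:14, P5:29, R16:35}
run next job → J13; now {P5:29, R16:35}
add P15 (priority 38) → {P5:29, R16:35, P15:38}
add A14 (priority 11) → {A14:11, P5:29, R16:35, P15:38}
run next job → A14; now {P5:29, R16:35, P15:38}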